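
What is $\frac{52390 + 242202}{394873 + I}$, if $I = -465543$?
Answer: $- \frac{147296}{35335} \approx -4.1686$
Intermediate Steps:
$\frac{52390 + 242202}{394873 + I} = \frac{52390 + 242202}{394873 - 465543} = \frac{294592}{-70670} = 294592 \left(- \frac{1}{70670}\right) = - \frac{147296}{35335}$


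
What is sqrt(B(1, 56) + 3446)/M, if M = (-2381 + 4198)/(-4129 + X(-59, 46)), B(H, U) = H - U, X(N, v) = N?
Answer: -4188*sqrt(3391)/1817 ≈ -134.22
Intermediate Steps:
M = -1817/4188 (M = (-2381 + 4198)/(-4129 - 59) = 1817/(-4188) = 1817*(-1/4188) = -1817/4188 ≈ -0.43386)
sqrt(B(1, 56) + 3446)/M = sqrt((1 - 1*56) + 3446)/(-1817/4188) = sqrt((1 - 56) + 3446)*(-4188/1817) = sqrt(-55 + 3446)*(-4188/1817) = sqrt(3391)*(-4188/1817) = -4188*sqrt(3391)/1817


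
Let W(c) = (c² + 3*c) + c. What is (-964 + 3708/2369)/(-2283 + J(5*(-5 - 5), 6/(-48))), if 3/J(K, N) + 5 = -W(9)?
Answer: 2700592/6406167 ≈ 0.42156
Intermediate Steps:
W(c) = c² + 4*c
J(K, N) = -3/122 (J(K, N) = 3/(-5 - 9*(4 + 9)) = 3/(-5 - 9*13) = 3/(-5 - 1*117) = 3/(-5 - 117) = 3/(-122) = 3*(-1/122) = -3/122)
(-964 + 3708/2369)/(-2283 + J(5*(-5 - 5), 6/(-48))) = (-964 + 3708/2369)/(-2283 - 3/122) = (-964 + 3708*(1/2369))/(-278529/122) = (-964 + 36/23)*(-122/278529) = -22136/23*(-122/278529) = 2700592/6406167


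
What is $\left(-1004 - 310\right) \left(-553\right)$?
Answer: $726642$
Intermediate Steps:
$\left(-1004 - 310\right) \left(-553\right) = \left(-1314\right) \left(-553\right) = 726642$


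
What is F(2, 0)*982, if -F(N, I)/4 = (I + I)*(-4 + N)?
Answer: 0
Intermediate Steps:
F(N, I) = -8*I*(-4 + N) (F(N, I) = -4*(I + I)*(-4 + N) = -4*2*I*(-4 + N) = -8*I*(-4 + N))
F(2, 0)*982 = (8*0*(4 - 1*2))*982 = (8*0*(4 - 2))*982 = (8*0*2)*982 = 0*982 = 0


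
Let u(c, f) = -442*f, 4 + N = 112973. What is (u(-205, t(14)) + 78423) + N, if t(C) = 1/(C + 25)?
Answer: 574142/3 ≈ 1.9138e+5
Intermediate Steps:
N = 112969 (N = -4 + 112973 = 112969)
t(C) = 1/(25 + C)
(u(-205, t(14)) + 78423) + N = (-442/(25 + 14) + 78423) + 112969 = (-442/39 + 78423) + 112969 = (-442*1/39 + 78423) + 112969 = (-34/3 + 78423) + 112969 = 235235/3 + 112969 = 574142/3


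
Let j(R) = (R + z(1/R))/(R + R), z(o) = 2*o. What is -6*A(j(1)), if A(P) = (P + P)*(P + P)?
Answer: -54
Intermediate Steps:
j(R) = (R + 2/R)/(2*R) (j(R) = (R + 2/R)/(R + R) = (R + 2/R)/((2*R)) = (R + 2/R)*(1/(2*R)) = (R + 2/R)/(2*R))
A(P) = 4*P**2 (A(P) = (2*P)*(2*P) = 4*P**2)
-6*A(j(1)) = -24*(1/2 + 1**(-2))**2 = -24*(1/2 + 1)**2 = -24*(3/2)**2 = -24*9/4 = -6*9 = -54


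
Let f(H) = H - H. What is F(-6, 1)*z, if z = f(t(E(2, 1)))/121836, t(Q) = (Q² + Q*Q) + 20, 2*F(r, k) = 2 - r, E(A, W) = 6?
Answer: 0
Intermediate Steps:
F(r, k) = 1 - r/2 (F(r, k) = (2 - r)/2 = 1 - r/2)
t(Q) = 20 + 2*Q² (t(Q) = (Q² + Q²) + 20 = 2*Q² + 20 = 20 + 2*Q²)
f(H) = 0
z = 0 (z = 0/121836 = 0*(1/121836) = 0)
F(-6, 1)*z = (1 - ½*(-6))*0 = (1 + 3)*0 = 4*0 = 0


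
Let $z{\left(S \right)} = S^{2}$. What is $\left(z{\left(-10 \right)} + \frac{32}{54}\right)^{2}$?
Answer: $\frac{7376656}{729} \approx 10119.0$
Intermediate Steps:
$\left(z{\left(-10 \right)} + \frac{32}{54}\right)^{2} = \left(\left(-10\right)^{2} + \frac{32}{54}\right)^{2} = \left(100 + 32 \cdot \frac{1}{54}\right)^{2} = \left(100 + \frac{16}{27}\right)^{2} = \left(\frac{2716}{27}\right)^{2} = \frac{7376656}{729}$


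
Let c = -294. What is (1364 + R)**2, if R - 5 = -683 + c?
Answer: 153664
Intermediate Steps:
R = -972 (R = 5 + (-683 - 294) = 5 - 977 = -972)
(1364 + R)**2 = (1364 - 972)**2 = 392**2 = 153664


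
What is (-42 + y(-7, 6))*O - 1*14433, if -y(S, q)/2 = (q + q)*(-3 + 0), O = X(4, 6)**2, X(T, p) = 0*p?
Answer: -14433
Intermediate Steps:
X(T, p) = 0
O = 0 (O = 0**2 = 0)
y(S, q) = 12*q (y(S, q) = -2*(q + q)*(-3 + 0) = -2*2*q*(-3) = -(-12)*q = 12*q)
(-42 + y(-7, 6))*O - 1*14433 = (-42 + 12*6)*0 - 1*14433 = (-42 + 72)*0 - 14433 = 30*0 - 14433 = 0 - 14433 = -14433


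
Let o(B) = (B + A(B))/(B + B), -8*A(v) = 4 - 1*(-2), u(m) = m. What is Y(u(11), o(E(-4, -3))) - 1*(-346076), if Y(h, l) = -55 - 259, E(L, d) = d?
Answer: 345762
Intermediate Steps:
A(v) = -¾ (A(v) = -(4 - 1*(-2))/8 = -(4 + 2)/8 = -⅛*6 = -¾)
o(B) = (-¾ + B)/(2*B) (o(B) = (B - ¾)/(B + B) = (-¾ + B)/((2*B)) = (-¾ + B)*(1/(2*B)) = (-¾ + B)/(2*B))
Y(h, l) = -314
Y(u(11), o(E(-4, -3))) - 1*(-346076) = -314 - 1*(-346076) = -314 + 346076 = 345762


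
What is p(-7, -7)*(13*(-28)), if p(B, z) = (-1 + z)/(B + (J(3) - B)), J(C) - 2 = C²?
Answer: 2912/11 ≈ 264.73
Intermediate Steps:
J(C) = 2 + C²
p(B, z) = -1/11 + z/11 (p(B, z) = (-1 + z)/(B + ((2 + 3²) - B)) = (-1 + z)/(B + ((2 + 9) - B)) = (-1 + z)/(B + (11 - B)) = (-1 + z)/11 = (-1 + z)*(1/11) = -1/11 + z/11)
p(-7, -7)*(13*(-28)) = (-1/11 + (1/11)*(-7))*(13*(-28)) = (-1/11 - 7/11)*(-364) = -8/11*(-364) = 2912/11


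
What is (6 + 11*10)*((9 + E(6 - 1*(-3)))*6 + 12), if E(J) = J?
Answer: 13920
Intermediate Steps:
(6 + 11*10)*((9 + E(6 - 1*(-3)))*6 + 12) = (6 + 11*10)*((9 + (6 - 1*(-3)))*6 + 12) = (6 + 110)*((9 + (6 + 3))*6 + 12) = 116*((9 + 9)*6 + 12) = 116*(18*6 + 12) = 116*(108 + 12) = 116*120 = 13920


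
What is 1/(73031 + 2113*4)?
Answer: 1/81483 ≈ 1.2273e-5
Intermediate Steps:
1/(73031 + 2113*4) = 1/(73031 + 8452) = 1/81483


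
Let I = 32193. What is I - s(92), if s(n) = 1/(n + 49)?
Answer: 4539212/141 ≈ 32193.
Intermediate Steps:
s(n) = 1/(49 + n)
I - s(92) = 32193 - 1/(49 + 92) = 32193 - 1/141 = 4539212/141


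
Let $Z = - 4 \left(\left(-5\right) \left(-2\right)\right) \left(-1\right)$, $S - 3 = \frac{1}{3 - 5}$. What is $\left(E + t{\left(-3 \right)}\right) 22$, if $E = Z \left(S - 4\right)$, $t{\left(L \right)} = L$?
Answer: $-1386$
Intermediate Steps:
$S = \frac{5}{2}$ ($S = 3 + \frac{1}{3 - 5} = 3 + \frac{1}{-2} = 3 - \frac{1}{2} = \frac{5}{2} \approx 2.5$)
$Z = 40$ ($Z = \left(-4\right) 10 \left(-1\right) = \left(-40\right) \left(-1\right) = 40$)
$E = -60$ ($E = 40 \left(\frac{5}{2} - 4\right) = 40 \left(- \frac{3}{2}\right) = -60$)
$\left(E + t{\left(-3 \right)}\right) 22 = \left(-60 - 3\right) 22 = \left(-63\right) 22 = -1386$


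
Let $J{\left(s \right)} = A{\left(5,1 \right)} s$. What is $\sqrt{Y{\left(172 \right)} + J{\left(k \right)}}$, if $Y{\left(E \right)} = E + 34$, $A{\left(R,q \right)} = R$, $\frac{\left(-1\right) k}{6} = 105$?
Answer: $8 i \sqrt{46} \approx 54.259 i$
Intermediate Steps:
$k = -630$ ($k = \left(-6\right) 105 = -630$)
$J{\left(s \right)} = 5 s$
$Y{\left(E \right)} = 34 + E$
$\sqrt{Y{\left(172 \right)} + J{\left(k \right)}} = \sqrt{\left(34 + 172\right) + 5 \left(-630\right)} = \sqrt{206 - 3150} = \sqrt{-2944} = 8 i \sqrt{46}$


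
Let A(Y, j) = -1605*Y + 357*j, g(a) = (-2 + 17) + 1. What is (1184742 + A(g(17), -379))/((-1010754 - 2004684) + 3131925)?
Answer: 113751/12943 ≈ 8.7886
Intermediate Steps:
g(a) = 16 (g(a) = 15 + 1 = 16)
(1184742 + A(g(17), -379))/((-1010754 - 2004684) + 3131925) = (1184742 + (-1605*16 + 357*(-379)))/((-1010754 - 2004684) + 3131925) = (1184742 + (-25680 - 135303))/(-3015438 + 3131925) = (1184742 - 160983)/116487 = 1023759*(1/116487) = 113751/12943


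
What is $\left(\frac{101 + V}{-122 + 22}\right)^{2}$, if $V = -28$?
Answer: $\frac{5329}{10000} \approx 0.5329$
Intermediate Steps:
$\left(\frac{101 + V}{-122 + 22}\right)^{2} = \left(\frac{101 - 28}{-122 + 22}\right)^{2} = \left(\frac{73}{-100}\right)^{2} = \left(73 \left(- \frac{1}{100}\right)\right)^{2} = \left(- \frac{73}{100}\right)^{2} = \frac{5329}{10000}$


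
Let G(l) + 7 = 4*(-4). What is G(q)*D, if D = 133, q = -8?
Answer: -3059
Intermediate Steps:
G(l) = -23 (G(l) = -7 + 4*(-4) = -7 - 16 = -23)
G(q)*D = -23*133 = -3059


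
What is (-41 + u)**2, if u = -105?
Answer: 21316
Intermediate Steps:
(-41 + u)**2 = (-41 - 105)**2 = (-146)**2 = 21316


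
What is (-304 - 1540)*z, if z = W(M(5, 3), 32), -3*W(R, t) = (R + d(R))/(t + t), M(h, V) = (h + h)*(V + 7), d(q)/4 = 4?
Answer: 13369/12 ≈ 1114.1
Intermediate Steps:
d(q) = 16 (d(q) = 4*4 = 16)
M(h, V) = 2*h*(7 + V) (M(h, V) = (2*h)*(7 + V) = 2*h*(7 + V))
W(R, t) = -(16 + R)/(6*t) (W(R, t) = -(R + 16)/(3*(t + t)) = -(16 + R)/(3*(2*t)) = -(16 + R)*1/(2*t)/3 = -(16 + R)/(6*t))
z = -29/48 (z = (1/6)*(-16 - 2*5*(7 + 3))/32 = (1/6)*(1/32)*(-16 - 2*5*10) = (1/6)*(1/32)*(-16 - 1*100) = (1/6)*(1/32)*(-16 - 100) = (1/6)*(1/32)*(-116) = -29/48 ≈ -0.60417)
(-304 - 1540)*z = (-304 - 1540)*(-29/48) = -1844*(-29/48) = 13369/12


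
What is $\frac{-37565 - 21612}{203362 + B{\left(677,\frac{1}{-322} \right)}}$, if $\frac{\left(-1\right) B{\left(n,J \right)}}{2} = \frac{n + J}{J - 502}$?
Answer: $- \frac{9565666165}{32872886476} \approx -0.29099$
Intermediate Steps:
$B{\left(n,J \right)} = - \frac{2 \left(J + n\right)}{-502 + J}$ ($B{\left(n,J \right)} = - 2 \frac{n + J}{J - 502} = - 2 \frac{J + n}{-502 + J} = - \frac{2 \left(J + n\right)}{-502 + J}$)
$\frac{-37565 - 21612}{203362 + B{\left(677,\frac{1}{-322} \right)}} = \frac{-37565 - 21612}{203362 + \frac{2 \left(- \frac{1}{-322} - 677\right)}{-502 + \frac{1}{-322}}} = - \frac{59177}{203362 + \frac{2 \left(\left(-1\right) \left(- \frac{1}{322}\right) - 677\right)}{-502 - \frac{1}{322}}} = - \frac{59177}{203362 + \frac{2 \left(\frac{1}{322} - 677\right)}{- \frac{161645}{322}}} = - \frac{59177}{203362 + 2 \left(- \frac{322}{161645}\right) \left(- \frac{217993}{322}\right)} = - \frac{59177}{203362 + \frac{435986}{161645}} = - \frac{59177}{\frac{32872886476}{161645}} = \left(-59177\right) \frac{161645}{32872886476} = - \frac{9565666165}{32872886476}$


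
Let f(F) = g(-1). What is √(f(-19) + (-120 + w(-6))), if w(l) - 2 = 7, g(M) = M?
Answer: 4*I*√7 ≈ 10.583*I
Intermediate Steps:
w(l) = 9 (w(l) = 2 + 7 = 9)
f(F) = -1
√(f(-19) + (-120 + w(-6))) = √(-1 + (-120 + 9)) = √(-1 - 111) = √(-112) = 4*I*√7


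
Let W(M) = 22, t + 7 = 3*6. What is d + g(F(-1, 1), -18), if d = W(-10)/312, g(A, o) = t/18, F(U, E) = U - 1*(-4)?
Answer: 319/468 ≈ 0.68162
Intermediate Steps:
t = 11 (t = -7 + 3*6 = -7 + 18 = 11)
F(U, E) = 4 + U (F(U, E) = U + 4 = 4 + U)
g(A, o) = 11/18
d = 11/156 (d = 22/312 = 22*(1/312) = 11/156 ≈ 0.070513)
d + g(F(-1, 1), -18) = 11/156 + 11/18 = 319/468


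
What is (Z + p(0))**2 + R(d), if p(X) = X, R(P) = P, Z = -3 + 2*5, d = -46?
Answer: 3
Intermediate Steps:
Z = 7 (Z = -3 + 10 = 7)
(Z + p(0))**2 + R(d) = (7 + 0)**2 - 46 = 7**2 - 46 = 49 - 46 = 3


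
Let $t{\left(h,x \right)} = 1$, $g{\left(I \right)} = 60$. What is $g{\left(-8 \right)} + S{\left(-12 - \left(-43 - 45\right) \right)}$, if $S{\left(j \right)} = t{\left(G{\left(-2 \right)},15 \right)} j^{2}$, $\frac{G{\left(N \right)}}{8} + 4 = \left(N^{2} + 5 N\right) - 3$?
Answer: $5836$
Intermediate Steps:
$G{\left(N \right)} = -56 + 8 N^{2} + 40 N$ ($G{\left(N \right)} = -32 + 8 \left(\left(N^{2} + 5 N\right) - 3\right) = -32 + 8 \left(-3 + N^{2} + 5 N\right) = -32 + \left(-24 + 8 N^{2} + 40 N\right) = -56 + 8 N^{2} + 40 N$)
$S{\left(j \right)} = j^{2}$ ($S{\left(j \right)} = 1 j^{2} = j^{2}$)
$g{\left(-8 \right)} + S{\left(-12 - \left(-43 - 45\right) \right)} = 60 + \left(-12 - \left(-43 - 45\right)\right)^{2} = 60 + \left(-12 - -88\right)^{2} = 60 + \left(-12 + 88\right)^{2} = 60 + 76^{2} = 60 + 5776 = 5836$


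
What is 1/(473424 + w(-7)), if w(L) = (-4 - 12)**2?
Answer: 1/473680 ≈ 2.1111e-6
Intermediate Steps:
w(L) = 256 (w(L) = (-16)**2 = 256)
1/(473424 + w(-7)) = 1/(473424 + 256) = 1/473680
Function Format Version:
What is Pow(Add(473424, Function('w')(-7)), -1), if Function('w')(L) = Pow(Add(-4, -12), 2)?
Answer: Rational(1, 473680) ≈ 2.1111e-6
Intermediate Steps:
Function('w')(L) = 256 (Function('w')(L) = Pow(-16, 2) = 256)
Pow(Add(473424, Function('w')(-7)), -1) = Pow(Add(473424, 256), -1) = Pow(473680, -1) = Rational(1, 473680)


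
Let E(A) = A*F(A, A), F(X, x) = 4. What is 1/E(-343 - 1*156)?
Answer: -1/1996 ≈ -0.00050100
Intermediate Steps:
E(A) = 4*A (E(A) = A*4 = 4*A)
1/E(-343 - 1*156) = 1/(4*(-343 - 1*156)) = 1/(4*(-343 - 156)) = 1/(4*(-499)) = 1/(-1996) = -1/1996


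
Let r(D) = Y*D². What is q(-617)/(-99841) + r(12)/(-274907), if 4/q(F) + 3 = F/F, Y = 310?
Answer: -262138378/1614528811 ≈ -0.16236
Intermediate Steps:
r(D) = 310*D²
q(F) = -2 (q(F) = 4/(-3 + F/F) = 4/(-3 + 1) = 4/(-2) = 4*(-½) = -2)
q(-617)/(-99841) + r(12)/(-274907) = -2/(-99841) + (310*12²)/(-274907) = -2*(-1/99841) + (310*144)*(-1/274907) = 2/99841 + 44640*(-1/274907) = 2/99841 - 44640/274907 = -262138378/1614528811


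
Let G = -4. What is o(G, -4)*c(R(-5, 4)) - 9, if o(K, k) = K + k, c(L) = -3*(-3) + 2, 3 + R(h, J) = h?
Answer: -97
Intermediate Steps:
R(h, J) = -3 + h
c(L) = 11 (c(L) = 9 + 2 = 11)
o(G, -4)*c(R(-5, 4)) - 9 = (-4 - 4)*11 - 9 = -8*11 - 9 = -88 - 9 = -97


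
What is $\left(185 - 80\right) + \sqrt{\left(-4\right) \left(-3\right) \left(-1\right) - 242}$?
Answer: $105 + i \sqrt{254} \approx 105.0 + 15.937 i$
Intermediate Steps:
$\left(185 - 80\right) + \sqrt{\left(-4\right) \left(-3\right) \left(-1\right) - 242} = \left(185 - 80\right) + \sqrt{12 \left(-1\right) - 242} = 105 + \sqrt{-12 - 242} = 105 + \sqrt{-254} = 105 + i \sqrt{254}$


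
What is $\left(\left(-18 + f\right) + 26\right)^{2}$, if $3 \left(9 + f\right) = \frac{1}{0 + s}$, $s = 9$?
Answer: $\frac{676}{729} \approx 0.9273$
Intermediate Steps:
$f = - \frac{242}{27}$ ($f = -9 + \frac{1}{3 \left(0 + 9\right)} = -9 + \frac{1}{3 \cdot 9} = -9 + \frac{1}{3} \cdot \frac{1}{9} = -9 + \frac{1}{27} = - \frac{242}{27} \approx -8.963$)
$\left(\left(-18 + f\right) + 26\right)^{2} = \left(\left(-18 - \frac{242}{27}\right) + 26\right)^{2} = \left(- \frac{728}{27} + 26\right)^{2} = \left(- \frac{26}{27}\right)^{2} = \frac{676}{729}$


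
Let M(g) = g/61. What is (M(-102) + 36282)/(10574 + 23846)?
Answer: 110655/104981 ≈ 1.0540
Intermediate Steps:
M(g) = g/61 (M(g) = g*(1/61) = g/61)
(M(-102) + 36282)/(10574 + 23846) = ((1/61)*(-102) + 36282)/(10574 + 23846) = (-102/61 + 36282)/34420 = (2213100/61)*(1/34420) = 110655/104981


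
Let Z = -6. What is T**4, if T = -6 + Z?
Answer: 20736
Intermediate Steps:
T = -12 (T = -6 - 6 = -12)
T**4 = (-12)**4 = 20736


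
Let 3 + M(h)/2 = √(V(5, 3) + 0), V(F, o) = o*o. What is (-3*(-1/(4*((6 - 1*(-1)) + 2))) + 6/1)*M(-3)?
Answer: 0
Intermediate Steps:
V(F, o) = o²
M(h) = 0 (M(h) = -6 + 2*√(3² + 0) = -6 + 2*√(9 + 0) = -6 + 2*√9 = -6 + 2*3 = -6 + 6 = 0)
(-3*(-1/(4*((6 - 1*(-1)) + 2))) + 6/1)*M(-3) = (-3*(-1/(4*((6 - 1*(-1)) + 2))) + 6/1)*0 = (-3*(-1/(4*((6 + 1) + 2))) + 6*1)*0 = (-3*(-1/(4*(7 + 2))) + 6)*0 = (-3/((-4*9)) + 6)*0 = (-3/(-36) + 6)*0 = (-3*(-1/36) + 6)*0 = (1/12 + 6)*0 = (73/12)*0 = 0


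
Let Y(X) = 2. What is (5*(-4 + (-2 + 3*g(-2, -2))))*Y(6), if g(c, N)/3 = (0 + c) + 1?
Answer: -150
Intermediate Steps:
g(c, N) = 3 + 3*c (g(c, N) = 3*((0 + c) + 1) = 3*(c + 1) = 3*(1 + c) = 3 + 3*c)
(5*(-4 + (-2 + 3*g(-2, -2))))*Y(6) = (5*(-4 + (-2 + 3*(3 + 3*(-2)))))*2 = (5*(-4 + (-2 + 3*(3 - 6))))*2 = (5*(-4 + (-2 + 3*(-3))))*2 = (5*(-4 + (-2 - 9)))*2 = (5*(-4 - 11))*2 = (5*(-15))*2 = -75*2 = -150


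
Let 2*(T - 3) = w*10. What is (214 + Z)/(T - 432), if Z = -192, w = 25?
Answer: -11/152 ≈ -0.072368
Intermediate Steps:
T = 128 (T = 3 + (25*10)/2 = 3 + (½)*250 = 3 + 125 = 128)
(214 + Z)/(T - 432) = (214 - 192)/(128 - 432) = 22/(-304) = 22*(-1/304) = -11/152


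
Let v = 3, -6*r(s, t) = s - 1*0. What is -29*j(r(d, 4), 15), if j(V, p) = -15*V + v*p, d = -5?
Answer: -1885/2 ≈ -942.50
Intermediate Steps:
r(s, t) = -s/6 (r(s, t) = -(s - 1*0)/6 = -(s + 0)/6 = -s/6)
j(V, p) = -15*V + 3*p
-29*j(r(d, 4), 15) = -29*(-(-5)*(-5)/2 + 3*15) = -29*(-15*⅚ + 45) = -29*(-25/2 + 45) = -29*65/2 = -1885/2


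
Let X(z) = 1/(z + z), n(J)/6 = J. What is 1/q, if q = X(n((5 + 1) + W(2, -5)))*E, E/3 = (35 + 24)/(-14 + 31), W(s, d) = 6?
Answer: 816/59 ≈ 13.831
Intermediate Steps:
n(J) = 6*J
E = 177/17 (E = 3*((35 + 24)/(-14 + 31)) = 3*(59/17) = 177/17 ≈ 10.412)
X(z) = 1/(2*z)
q = 59/816 (q = (1/(2*((6*((5 + 1) + 6)))))*(177/17) = (1/(2*((6*(6 + 6)))))*(177/17) = (1/(2*((6*12))))*(177/17) = ((1/2)/72)*(177/17) = ((1/2)*(1/72))*(177/17) = (1/144)*(177/17) = 59/816 ≈ 0.072304)
1/q = 1/(59/816) = 816/59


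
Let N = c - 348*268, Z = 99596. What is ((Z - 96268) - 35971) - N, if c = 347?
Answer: 60274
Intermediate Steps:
N = -92917 (N = 347 - 348*268 = 347 - 93264 = -92917)
((Z - 96268) - 35971) - N = ((99596 - 96268) - 35971) - 1*(-92917) = (3328 - 35971) + 92917 = -32643 + 92917 = 60274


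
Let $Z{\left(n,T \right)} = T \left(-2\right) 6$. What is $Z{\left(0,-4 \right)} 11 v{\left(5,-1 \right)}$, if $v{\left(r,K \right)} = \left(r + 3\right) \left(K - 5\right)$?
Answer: $-25344$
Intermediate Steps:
$v{\left(r,K \right)} = \left(-5 + K\right) \left(3 + r\right)$ ($v{\left(r,K \right)} = \left(3 + r\right) \left(-5 + K\right) = \left(-5 + K\right) \left(3 + r\right)$)
$Z{\left(n,T \right)} = - 12 T$ ($Z{\left(n,T \right)} = - 2 T 6 = - 12 T$)
$Z{\left(0,-4 \right)} 11 v{\left(5,-1 \right)} = \left(-12\right) \left(-4\right) 11 \left(-15 - 25 + 3 \left(-1\right) - 5\right) = 48 \cdot 11 \left(-15 - 25 - 3 - 5\right) = 528 \left(-48\right) = -25344$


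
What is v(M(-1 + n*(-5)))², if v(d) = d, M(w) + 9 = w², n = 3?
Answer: 61009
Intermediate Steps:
M(w) = -9 + w²
v(M(-1 + n*(-5)))² = (-9 + (-1 + 3*(-5))²)² = (-9 + (-1 - 15)²)² = (-9 + (-16)²)² = (-9 + 256)² = 247² = 61009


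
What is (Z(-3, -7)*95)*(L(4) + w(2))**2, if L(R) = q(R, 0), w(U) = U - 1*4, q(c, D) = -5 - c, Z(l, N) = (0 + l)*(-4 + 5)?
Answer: -34485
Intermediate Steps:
Z(l, N) = l (Z(l, N) = l*1 = l)
w(U) = -4 + U (w(U) = U - 4 = -4 + U)
L(R) = -5 - R
(Z(-3, -7)*95)*(L(4) + w(2))**2 = (-3*95)*((-5 - 1*4) + (-4 + 2))**2 = -285*((-5 - 4) - 2)**2 = -285*(-9 - 2)**2 = -285*(-11)**2 = -285*121 = -34485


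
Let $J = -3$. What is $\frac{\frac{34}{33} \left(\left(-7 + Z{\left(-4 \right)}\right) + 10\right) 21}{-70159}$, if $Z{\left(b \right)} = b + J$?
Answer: $\frac{56}{45397} \approx 0.0012336$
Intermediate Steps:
$Z{\left(b \right)} = -3 + b$ ($Z{\left(b \right)} = b - 3 = -3 + b$)
$\frac{\frac{34}{33} \left(\left(-7 + Z{\left(-4 \right)}\right) + 10\right) 21}{-70159} = \frac{\frac{34}{33} \left(\left(-7 - 7\right) + 10\right) 21}{-70159} = 34 \cdot \frac{1}{33} \left(\left(-7 - 7\right) + 10\right) 21 \left(- \frac{1}{70159}\right) = \frac{34 \left(-14 + 10\right)}{33} \cdot 21 \left(- \frac{1}{70159}\right) = \frac{34}{33} \left(-4\right) 21 \left(- \frac{1}{70159}\right) = \left(- \frac{136}{33}\right) 21 \left(- \frac{1}{70159}\right) = \left(- \frac{952}{11}\right) \left(- \frac{1}{70159}\right) = \frac{56}{45397}$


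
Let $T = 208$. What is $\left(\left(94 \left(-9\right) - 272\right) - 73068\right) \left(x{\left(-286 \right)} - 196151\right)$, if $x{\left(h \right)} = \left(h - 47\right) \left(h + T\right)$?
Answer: $12624750922$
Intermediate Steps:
$x{\left(h \right)} = \left(-47 + h\right) \left(208 + h\right)$ ($x{\left(h \right)} = \left(h - 47\right) \left(h + 208\right) = \left(-47 + h\right) \left(208 + h\right)$)
$\left(\left(94 \left(-9\right) - 272\right) - 73068\right) \left(x{\left(-286 \right)} - 196151\right) = \left(\left(94 \left(-9\right) - 272\right) - 73068\right) \left(\left(-9776 + \left(-286\right)^{2} + 161 \left(-286\right)\right) - 196151\right) = \left(\left(-846 - 272\right) - 73068\right) \left(\left(-9776 + 81796 - 46046\right) - 196151\right) = \left(-1118 - 73068\right) \left(25974 - 196151\right) = \left(-74186\right) \left(-170177\right) = 12624750922$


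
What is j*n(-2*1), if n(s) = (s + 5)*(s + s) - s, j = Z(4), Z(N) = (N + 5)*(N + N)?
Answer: -720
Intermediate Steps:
Z(N) = 2*N*(5 + N) (Z(N) = (5 + N)*(2*N) = 2*N*(5 + N))
j = 72 (j = 2*4*(5 + 4) = 2*4*9 = 72)
n(s) = -s + 2*s*(5 + s) (n(s) = (5 + s)*(2*s) - s = 2*s*(5 + s) - s = -s + 2*s*(5 + s))
j*n(-2*1) = 72*((-2*1)*(9 + 2*(-2*1))) = 72*(-2*(9 + 2*(-2))) = 72*(-2*(9 - 4)) = 72*(-2*5) = 72*(-10) = -720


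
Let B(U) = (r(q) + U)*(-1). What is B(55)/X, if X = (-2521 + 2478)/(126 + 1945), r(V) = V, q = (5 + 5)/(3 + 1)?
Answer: 238165/86 ≈ 2769.4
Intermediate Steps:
q = 5/2 (q = 10/4 = 10*(¼) = 5/2 ≈ 2.5000)
B(U) = -5/2 - U (B(U) = (5/2 + U)*(-1) = -5/2 - U)
X = -43/2071 ≈ -0.020763
B(55)/X = (-5/2 - 1*55)/(-43/2071) = (-5/2 - 55)*(-2071/43) = -115/2*(-2071/43) = 238165/86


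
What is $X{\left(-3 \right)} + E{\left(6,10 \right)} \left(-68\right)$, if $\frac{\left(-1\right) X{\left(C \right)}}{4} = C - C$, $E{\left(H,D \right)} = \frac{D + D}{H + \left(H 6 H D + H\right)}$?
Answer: $- \frac{340}{543} \approx -0.62615$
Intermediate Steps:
$E{\left(H,D \right)} = \frac{2 D}{2 H + 6 D H^{2}}$ ($E{\left(H,D \right)} = \frac{2 D}{H + \left(6 H H D + H\right)} = \frac{2 D}{H + \left(6 H^{2} D + H\right)} = \frac{2 D}{H + \left(6 D H^{2} + H\right)} = \frac{2 D}{H + \left(H + 6 D H^{2}\right)} = \frac{2 D}{2 H + 6 D H^{2}}$)
$X{\left(C \right)} = 0$ ($X{\left(C \right)} = - 4 \left(C - C\right) = \left(-4\right) 0 = 0$)
$X{\left(-3 \right)} + E{\left(6,10 \right)} \left(-68\right) = 0 + \frac{10}{6 \left(1 + 3 \cdot 10 \cdot 6\right)} \left(-68\right) = 0 + 10 \cdot \frac{1}{6} \frac{1}{1 + 180} \left(-68\right) = 0 + 10 \cdot \frac{1}{6} \cdot \frac{1}{181} \left(-68\right) = 0 + \frac{5}{543} \left(-68\right) = 0 - \frac{340}{543} = - \frac{340}{543}$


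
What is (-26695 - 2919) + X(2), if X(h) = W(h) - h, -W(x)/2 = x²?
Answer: -29624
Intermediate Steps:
W(x) = -2*x²
X(h) = -h - 2*h² (X(h) = -2*h² - h = -h - 2*h²)
(-26695 - 2919) + X(2) = (-26695 - 2919) + 2*(-1 - 2*2) = -29614 + 2*(-1 - 4) = -29614 + 2*(-5) = -29614 - 10 = -29624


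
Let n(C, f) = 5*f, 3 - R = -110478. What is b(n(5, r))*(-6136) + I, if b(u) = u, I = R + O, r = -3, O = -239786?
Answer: -37265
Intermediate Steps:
R = 110481 (R = 3 - 1*(-110478) = 3 + 110478 = 110481)
I = -129305 (I = 110481 - 239786 = -129305)
b(n(5, r))*(-6136) + I = (5*(-3))*(-6136) - 129305 = -15*(-6136) - 129305 = 92040 - 129305 = -37265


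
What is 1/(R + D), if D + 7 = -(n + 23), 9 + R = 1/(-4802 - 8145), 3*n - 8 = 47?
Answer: -38841/2226887 ≈ -0.017442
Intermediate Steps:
n = 55/3 (n = 8/3 + (⅓)*47 = 8/3 + 47/3 = 55/3 ≈ 18.333)
R = -116524/12947 (R = -9 + 1/(-4802 - 8145) = -9 + 1/(-12947) = -9 - 1/12947 = -116524/12947 ≈ -9.0001)
D = -145/3 (D = -7 - (55/3 + 23) = -7 - 1*124/3 = -7 - 124/3 = -145/3 ≈ -48.333)
1/(R + D) = 1/(-116524/12947 - 145/3) = 1/(-2226887/38841) = -38841/2226887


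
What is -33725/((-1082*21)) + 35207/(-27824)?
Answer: 69195473/316108464 ≈ 0.21890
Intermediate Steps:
-33725/((-1082*21)) + 35207/(-27824) = -33725/(-22722) + 35207*(-1/27824) = -33725*(-1/22722) - 35207/27824 = 33725/22722 - 35207/27824 = 69195473/316108464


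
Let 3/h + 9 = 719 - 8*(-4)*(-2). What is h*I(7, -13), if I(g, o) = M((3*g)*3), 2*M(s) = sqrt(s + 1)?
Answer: 6/323 ≈ 0.018576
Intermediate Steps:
M(s) = sqrt(1 + s)/2 (M(s) = sqrt(s + 1)/2 = sqrt(1 + s)/2)
I(g, o) = sqrt(1 + 9*g)/2 (I(g, o) = sqrt(1 + (3*g)*3)/2 = sqrt(1 + 9*g)/2)
h = 3/646 (h = 3/(-9 + (719 - 8*(-4)*(-2))) = 3/(-9 + (719 - (-32)*(-2))) = 3/(-9 + (719 - 1*64)) = 3/(-9 + (719 - 64)) = 3/(-9 + 655) = 3/646 ≈ 0.0046440)
h*I(7, -13) = 3*(sqrt(1 + 9*7)/2)/646 = 3*(sqrt(1 + 63)/2)/646 = 3*(sqrt(64)/2)/646 = 3*((1/2)*8)/646 = (3/646)*4 = 6/323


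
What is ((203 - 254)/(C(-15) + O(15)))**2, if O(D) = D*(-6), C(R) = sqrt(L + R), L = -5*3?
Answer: 2601/(90 - I*sqrt(30))**2 ≈ 0.31756 + 0.038796*I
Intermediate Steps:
L = -15
C(R) = sqrt(-15 + R)
O(D) = -6*D
((203 - 254)/(C(-15) + O(15)))**2 = ((203 - 254)/(sqrt(-15 - 15) - 6*15))**2 = (-51/(sqrt(-30) - 90))**2 = (-51/(I*sqrt(30) - 90))**2 = (-51/(-90 + I*sqrt(30)))**2 = 2601/(-90 + I*sqrt(30))**2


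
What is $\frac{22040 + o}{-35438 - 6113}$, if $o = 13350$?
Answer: $- \frac{35390}{41551} \approx -0.85172$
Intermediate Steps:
$\frac{22040 + o}{-35438 - 6113} = \frac{22040 + 13350}{-35438 - 6113} = \frac{35390}{-41551} = 35390 \left(- \frac{1}{41551}\right) = - \frac{35390}{41551}$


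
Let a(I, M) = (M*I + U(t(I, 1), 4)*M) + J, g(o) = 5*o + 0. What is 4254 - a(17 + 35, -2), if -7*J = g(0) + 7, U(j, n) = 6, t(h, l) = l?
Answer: 4371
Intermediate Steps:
g(o) = 5*o
J = -1 (J = -(5*0 + 7)/7 = -(0 + 7)/7 = -1/7*7 = -1)
a(I, M) = -1 + 6*M + I*M (a(I, M) = (M*I + 6*M) - 1 = (I*M + 6*M) - 1 = (6*M + I*M) - 1 = -1 + 6*M + I*M)
4254 - a(17 + 35, -2) = 4254 - (-1 + 6*(-2) + (17 + 35)*(-2)) = 4254 - (-1 - 12 + 52*(-2)) = 4254 - (-1 - 12 - 104) = 4254 - 1*(-117) = 4254 + 117 = 4371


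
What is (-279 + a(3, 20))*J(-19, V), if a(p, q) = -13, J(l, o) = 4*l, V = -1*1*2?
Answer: 22192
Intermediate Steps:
V = -2 (V = -1*2 = -2)
(-279 + a(3, 20))*J(-19, V) = (-279 - 13)*(4*(-19)) = -292*(-76) = 22192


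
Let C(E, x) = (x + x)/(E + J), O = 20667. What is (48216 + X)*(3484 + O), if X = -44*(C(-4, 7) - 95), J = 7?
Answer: 3781370372/3 ≈ 1.2605e+9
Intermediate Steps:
C(E, x) = 2*x/(7 + E) (C(E, x) = (x + x)/(E + 7) = (2*x)/(7 + E) = 2*x/(7 + E))
X = 11924/3 (X = -44*(2*7/(7 - 4) - 95) = -44*(2*7/3 - 95) = -44*(2*7*(⅓) - 95) = -44*(14/3 - 95) = -44*(-271)/3 = -1*(-11924/3) = 11924/3 ≈ 3974.7)
(48216 + X)*(3484 + O) = (48216 + 11924/3)*(3484 + 20667) = (156572/3)*24151 = 3781370372/3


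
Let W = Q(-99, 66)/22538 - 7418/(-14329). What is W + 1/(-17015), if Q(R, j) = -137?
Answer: 2810960197163/5494943239030 ≈ 0.51155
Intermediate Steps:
W = 165223811/322947002 (W = -137/22538 - 7418/(-14329) = -137*1/22538 - 7418*(-1/14329) = -137/22538 + 7418/14329 = 165223811/322947002 ≈ 0.51161)
W + 1/(-17015) = 165223811/322947002 + 1/(-17015) = 165223811/322947002 - 1/17015 = 2810960197163/5494943239030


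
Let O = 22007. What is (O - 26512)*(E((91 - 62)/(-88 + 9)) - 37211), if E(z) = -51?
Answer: 167865310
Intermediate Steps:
(O - 26512)*(E((91 - 62)/(-88 + 9)) - 37211) = (22007 - 26512)*(-51 - 37211) = -4505*(-37262) = 167865310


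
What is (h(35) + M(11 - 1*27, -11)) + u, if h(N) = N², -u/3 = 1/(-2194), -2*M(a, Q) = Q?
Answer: 1349860/1097 ≈ 1230.5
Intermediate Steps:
M(a, Q) = -Q/2
u = 3/2194 (u = -3/(-2194) = -3*(-1/2194) = 3/2194 ≈ 0.0013674)
(h(35) + M(11 - 1*27, -11)) + u = (35² - ½*(-11)) + 3/2194 = (1225 + 11/2) + 3/2194 = 2461/2 + 3/2194 = 1349860/1097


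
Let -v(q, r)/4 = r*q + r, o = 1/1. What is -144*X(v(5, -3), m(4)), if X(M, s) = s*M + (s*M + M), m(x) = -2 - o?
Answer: 51840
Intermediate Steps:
o = 1
m(x) = -3 (m(x) = -2 - 1*1 = -2 - 1 = -3)
v(q, r) = -4*r - 4*q*r (v(q, r) = -4*(r*q + r) = -4*(q*r + r) = -4*(r + q*r) = -4*r - 4*q*r)
X(M, s) = M + 2*M*s (X(M, s) = M*s + (M*s + M) = M*s + (M + M*s) = M + 2*M*s)
-144*X(v(5, -3), m(4)) = -144*(-4*(-3)*(1 + 5))*(1 + 2*(-3)) = -144*(-4*(-3)*6)*(1 - 6) = -10368*(-5) = -144*(-360) = 51840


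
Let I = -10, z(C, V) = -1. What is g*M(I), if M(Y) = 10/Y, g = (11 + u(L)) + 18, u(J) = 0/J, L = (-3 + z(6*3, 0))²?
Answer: -29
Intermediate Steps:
L = 16 (L = (-3 - 1)² = (-4)² = 16)
u(J) = 0
g = 29 (g = (11 + 0) + 18 = 11 + 18 = 29)
g*M(I) = 29*(10/(-10)) = 29*(10*(-⅒)) = 29*(-1) = -29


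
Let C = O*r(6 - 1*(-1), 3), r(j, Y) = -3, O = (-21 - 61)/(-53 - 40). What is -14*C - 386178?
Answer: -11970370/31 ≈ -3.8614e+5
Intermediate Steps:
O = 82/93 (O = -82/(-93) = -82*(-1/93) = 82/93 ≈ 0.88172)
C = -82/31 (C = (82/93)*(-3) = -82/31 ≈ -2.6452)
-14*C - 386178 = -14*(-82/31) - 386178 = 1148/31 - 386178 = -11970370/31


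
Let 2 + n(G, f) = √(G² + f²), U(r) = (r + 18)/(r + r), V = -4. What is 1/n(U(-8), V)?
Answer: 128/793 + 8*√1049/793 ≈ 0.48815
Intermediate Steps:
U(r) = (18 + r)/(2*r) (U(r) = (18 + r)/((2*r)) = (18 + r)*(1/(2*r)) = (18 + r)/(2*r))
n(G, f) = -2 + √(G² + f²)
1/n(U(-8), V) = 1/(-2 + √(((½)*(18 - 8)/(-8))² + (-4)²)) = 1/(-2 + √(((½)*(-⅛)*10)² + 16)) = 1/(-2 + √((-5/8)² + 16)) = 1/(-2 + √(25/64 + 16)) = 1/(-2 + √(1049/64)) = 1/(-2 + √1049/8)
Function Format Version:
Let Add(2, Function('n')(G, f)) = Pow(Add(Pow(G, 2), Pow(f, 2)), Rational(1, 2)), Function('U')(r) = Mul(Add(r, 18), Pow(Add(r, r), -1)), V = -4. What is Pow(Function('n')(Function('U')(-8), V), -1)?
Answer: Add(Rational(128, 793), Mul(Rational(8, 793), Pow(1049, Rational(1, 2)))) ≈ 0.48815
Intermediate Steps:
Function('U')(r) = Mul(Rational(1, 2), Pow(r, -1), Add(18, r)) (Function('U')(r) = Mul(Add(18, r), Pow(Mul(2, r), -1)) = Mul(Add(18, r), Mul(Rational(1, 2), Pow(r, -1))) = Mul(Rational(1, 2), Pow(r, -1), Add(18, r)))
Function('n')(G, f) = Add(-2, Pow(Add(Pow(G, 2), Pow(f, 2)), Rational(1, 2)))
Pow(Function('n')(Function('U')(-8), V), -1) = Pow(Add(-2, Pow(Add(Pow(Mul(Rational(1, 2), Pow(-8, -1), Add(18, -8)), 2), Pow(-4, 2)), Rational(1, 2))), -1) = Pow(Add(-2, Pow(Add(Pow(Mul(Rational(1, 2), Rational(-1, 8), 10), 2), 16), Rational(1, 2))), -1) = Pow(Add(-2, Pow(Add(Pow(Rational(-5, 8), 2), 16), Rational(1, 2))), -1) = Pow(Add(-2, Pow(Add(Rational(25, 64), 16), Rational(1, 2))), -1) = Pow(Add(-2, Pow(Rational(1049, 64), Rational(1, 2))), -1) = Pow(Add(-2, Mul(Rational(1, 8), Pow(1049, Rational(1, 2)))), -1)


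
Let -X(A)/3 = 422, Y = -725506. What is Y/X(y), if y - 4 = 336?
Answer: 362753/633 ≈ 573.07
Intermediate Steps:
y = 340 (y = 4 + 336 = 340)
X(A) = -1266 (X(A) = -3*422 = -1266)
Y/X(y) = -725506/(-1266) = -725506*(-1/1266) = 362753/633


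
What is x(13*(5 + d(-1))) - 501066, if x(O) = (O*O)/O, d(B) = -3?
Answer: -501040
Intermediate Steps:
x(O) = O (x(O) = O²/O = O)
x(13*(5 + d(-1))) - 501066 = 13*(5 - 3) - 501066 = 13*2 - 501066 = 26 - 501066 = -501040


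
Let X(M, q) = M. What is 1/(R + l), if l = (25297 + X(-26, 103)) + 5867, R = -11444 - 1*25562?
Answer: -1/5868 ≈ -0.00017042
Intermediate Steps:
R = -37006 (R = -11444 - 25562 = -37006)
l = 31138 (l = (25297 - 26) + 5867 = 25271 + 5867 = 31138)
1/(R + l) = 1/(-37006 + 31138) = 1/(-5868) = -1/5868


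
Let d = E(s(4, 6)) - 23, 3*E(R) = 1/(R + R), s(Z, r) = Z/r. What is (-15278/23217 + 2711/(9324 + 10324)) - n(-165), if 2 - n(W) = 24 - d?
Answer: 20176259959/456167616 ≈ 44.230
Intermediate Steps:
E(R) = 1/(6*R) (E(R) = 1/(3*(R + R)) = 1/(3*((2*R))) = (1/(2*R))/3 = 1/(6*R))
d = -91/4 (d = 1/(6*((4/6))) - 23 = 1/(6*((4*(⅙)))) - 23 = 1/(6*(⅔)) - 23 = (⅙)*(3/2) - 23 = ¼ - 23 = -91/4 ≈ -22.750)
n(W) = -179/4 (n(W) = 2 - (24 - 1*(-91/4)) = 2 - (24 + 91/4) = 2 - 1*187/4 = 2 - 187/4 = -179/4)
(-15278/23217 + 2711/(9324 + 10324)) - n(-165) = (-15278/23217 + 2711/(9324 + 10324)) - 1*(-179/4) = (-15278*1/23217 + 2711/19648) + 179/4 = (-15278/23217 + 2711*(1/19648)) + 179/4 = (-15278/23217 + 2711/19648) + 179/4 = -237240857/456167616 + 179/4 = 20176259959/456167616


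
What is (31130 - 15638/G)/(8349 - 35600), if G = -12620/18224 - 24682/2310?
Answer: -39714923930/33296062079 ≈ -1.1928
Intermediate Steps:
G = -8552803/751740 (G = -12620*1/18224 - 24682*1/2310 = -3155/4556 - 1763/165 = -8552803/751740 ≈ -11.377)
(31130 - 15638/G)/(8349 - 35600) = (31130 - 15638/(-8552803/751740))/(8349 - 35600) = (31130 - 15638*(-751740/8552803))/(-27251) = (31130 + 1679387160/1221829)*(-1/27251) = (39714923930/1221829)*(-1/27251) = -39714923930/33296062079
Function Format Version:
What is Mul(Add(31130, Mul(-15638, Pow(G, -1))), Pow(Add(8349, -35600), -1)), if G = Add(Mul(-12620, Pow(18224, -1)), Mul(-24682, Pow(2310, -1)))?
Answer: Rational(-39714923930, 33296062079) ≈ -1.1928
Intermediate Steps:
G = Rational(-8552803, 751740) (G = Add(Mul(-12620, Rational(1, 18224)), Mul(-24682, Rational(1, 2310))) = Add(Rational(-3155, 4556), Rational(-1763, 165)) = Rational(-8552803, 751740) ≈ -11.377)
Mul(Add(31130, Mul(-15638, Pow(G, -1))), Pow(Add(8349, -35600), -1)) = Mul(Add(31130, Mul(-15638, Pow(Rational(-8552803, 751740), -1))), Pow(Add(8349, -35600), -1)) = Mul(Add(31130, Mul(-15638, Rational(-751740, 8552803))), Pow(-27251, -1)) = Mul(Add(31130, Rational(1679387160, 1221829)), Rational(-1, 27251)) = Mul(Rational(39714923930, 1221829), Rational(-1, 27251)) = Rational(-39714923930, 33296062079)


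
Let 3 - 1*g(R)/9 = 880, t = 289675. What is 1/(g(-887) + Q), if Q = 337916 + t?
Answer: 1/619698 ≈ 1.6137e-6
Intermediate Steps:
g(R) = -7893 (g(R) = 27 - 9*880 = 27 - 7920 = -7893)
Q = 627591 (Q = 337916 + 289675 = 627591)
1/(g(-887) + Q) = 1/(-7893 + 627591) = 1/619698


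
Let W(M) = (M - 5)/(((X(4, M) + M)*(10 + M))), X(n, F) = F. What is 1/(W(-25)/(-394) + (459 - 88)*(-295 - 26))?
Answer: -9850/1173046349 ≈ -8.3969e-6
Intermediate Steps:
W(M) = (-5 + M)/(2*M*(10 + M)) (W(M) = (M - 5)/(((M + M)*(10 + M))) = (-5 + M)/(((2*M)*(10 + M))) = (-5 + M)/((2*M*(10 + M))) = (-5 + M)*(1/(2*M*(10 + M))) = (-5 + M)/(2*M*(10 + M)))
1/(W(-25)/(-394) + (459 - 88)*(-295 - 26)) = 1/(((½)*(-5 - 25)/(-25*(10 - 25)))/(-394) + (459 - 88)*(-295 - 26)) = 1/(((½)*(-1/25)*(-30)/(-15))*(-1/394) + 371*(-321)) = 1/(((½)*(-1/25)*(-1/15)*(-30))*(-1/394) - 119091) = 1/(-1/25*(-1/394) - 119091) = 1/(1/9850 - 119091) = 1/(-1173046349/9850) = -9850/1173046349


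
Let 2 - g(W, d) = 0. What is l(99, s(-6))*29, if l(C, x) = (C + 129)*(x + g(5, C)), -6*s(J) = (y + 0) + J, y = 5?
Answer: 14326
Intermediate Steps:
g(W, d) = 2 (g(W, d) = 2 - 1*0 = 2 + 0 = 2)
s(J) = -⅚ - J/6 (s(J) = -((5 + 0) + J)/6 = -(5 + J)/6 = -⅚ - J/6)
l(C, x) = (2 + x)*(129 + C) (l(C, x) = (C + 129)*(x + 2) = (129 + C)*(2 + x) = (2 + x)*(129 + C))
l(99, s(-6))*29 = (258 + 2*99 + 129*(-⅚ - ⅙*(-6)) + 99*(-⅚ - ⅙*(-6)))*29 = (258 + 198 + 129*(-⅚ + 1) + 99*(-⅚ + 1))*29 = (258 + 198 + 129*(⅙) + 99*(⅙))*29 = (258 + 198 + 43/2 + 33/2)*29 = 494*29 = 14326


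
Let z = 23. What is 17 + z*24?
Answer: 569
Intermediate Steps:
17 + z*24 = 17 + 23*24 = 17 + 552 = 569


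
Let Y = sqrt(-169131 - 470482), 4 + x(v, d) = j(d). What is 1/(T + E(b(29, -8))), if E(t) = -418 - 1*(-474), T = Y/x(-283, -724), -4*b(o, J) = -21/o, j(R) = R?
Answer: 2283008/127897649 + 56*I*sqrt(639613)/127897649 ≈ 0.01785 + 0.00035017*I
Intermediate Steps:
x(v, d) = -4 + d
b(o, J) = 21/(4*o) (b(o, J) = -(-21)/(4*o) = 21/(4*o))
Y = I*sqrt(639613) (Y = sqrt(-639613) = I*sqrt(639613) ≈ 799.76*I)
T = -I*sqrt(639613)/728 (T = (I*sqrt(639613))/(-4 - 724) = (I*sqrt(639613))/(-728) = (I*sqrt(639613))*(-1/728) = -I*sqrt(639613)/728 ≈ -1.0986*I)
E(t) = 56 (E(t) = -418 + 474 = 56)
1/(T + E(b(29, -8))) = 1/(-I*sqrt(639613)/728 + 56) = 1/(56 - I*sqrt(639613)/728)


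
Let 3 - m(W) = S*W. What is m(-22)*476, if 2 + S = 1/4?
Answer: -16898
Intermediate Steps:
S = -7/4 (S = -2 + 1/4 = -2 + ¼ = -7/4 ≈ -1.7500)
m(W) = 3 + 7*W/4 (m(W) = 3 - (-7)*W/4 = 3 + 7*W/4)
m(-22)*476 = (3 + (7/4)*(-22))*476 = (3 - 77/2)*476 = -71/2*476 = -16898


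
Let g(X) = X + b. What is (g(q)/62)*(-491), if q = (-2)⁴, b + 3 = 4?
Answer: -8347/62 ≈ -134.63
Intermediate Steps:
b = 1 (b = -3 + 4 = 1)
q = 16
g(X) = 1 + X (g(X) = X + 1 = 1 + X)
(g(q)/62)*(-491) = ((1 + 16)/62)*(-491) = (17*(1/62))*(-491) = (17/62)*(-491) = -8347/62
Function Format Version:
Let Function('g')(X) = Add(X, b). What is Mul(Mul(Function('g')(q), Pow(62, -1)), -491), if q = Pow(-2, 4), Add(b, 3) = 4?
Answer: Rational(-8347, 62) ≈ -134.63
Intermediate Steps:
b = 1 (b = Add(-3, 4) = 1)
q = 16
Function('g')(X) = Add(1, X) (Function('g')(X) = Add(X, 1) = Add(1, X))
Mul(Mul(Function('g')(q), Pow(62, -1)), -491) = Mul(Mul(Add(1, 16), Pow(62, -1)), -491) = Mul(Mul(17, Rational(1, 62)), -491) = Mul(Rational(17, 62), -491) = Rational(-8347, 62)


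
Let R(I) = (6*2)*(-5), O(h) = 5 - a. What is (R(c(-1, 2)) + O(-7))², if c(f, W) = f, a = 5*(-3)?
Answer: 1600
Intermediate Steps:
a = -15
O(h) = 20 (O(h) = 5 - 1*(-15) = 5 + 15 = 20)
R(I) = -60 (R(I) = 12*(-5) = -60)
(R(c(-1, 2)) + O(-7))² = (-60 + 20)² = (-40)² = 1600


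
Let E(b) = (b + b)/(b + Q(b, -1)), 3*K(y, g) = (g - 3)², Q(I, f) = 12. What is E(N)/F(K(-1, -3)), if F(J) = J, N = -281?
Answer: 281/1614 ≈ 0.17410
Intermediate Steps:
K(y, g) = (-3 + g)²/3 (K(y, g) = (g - 3)²/3 = (-3 + g)²/3)
E(b) = 2*b/(12 + b) (E(b) = (b + b)/(b + 12) = (2*b)/(12 + b) = 2*b/(12 + b))
E(N)/F(K(-1, -3)) = (2*(-281)/(12 - 281))/(((-3 - 3)²/3)) = (2*(-281)/(-269))/(((⅓)*(-6)²)) = (2*(-281)*(-1/269))/(((⅓)*36)) = (562/269)/12 = (562/269)*(1/12) = 281/1614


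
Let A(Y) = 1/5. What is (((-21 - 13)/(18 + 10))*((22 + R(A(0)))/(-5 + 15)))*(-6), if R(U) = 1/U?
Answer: 1377/70 ≈ 19.671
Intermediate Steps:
A(Y) = 1/5
R(U) = 1/U
(((-21 - 13)/(18 + 10))*((22 + R(A(0)))/(-5 + 15)))*(-6) = (((-21 - 13)/(18 + 10))*((22 + 1/(1/5))/(-5 + 15)))*(-6) = ((-34/28)*((22 + 5)/10))*(-6) = ((-34*1/28)*(27*(1/10)))*(-6) = -17/14*27/10*(-6) = -459/140*(-6) = 1377/70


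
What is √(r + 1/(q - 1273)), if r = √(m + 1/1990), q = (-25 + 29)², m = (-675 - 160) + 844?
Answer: √(-4977845700 + 3144297510*√35642890)/2501430 ≈ 1.7318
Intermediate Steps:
m = 9 (m = -835 + 844 = 9)
q = 16 (q = 4² = 16)
r = √35642890/1990 (r = √(9 + 1/1990) = √(17911/1990) = √35642890/1990 ≈ 3.0001)
√(r + 1/(q - 1273)) = √(√35642890/1990 + 1/(16 - 1273)) = √(√35642890/1990 + 1/(-1257)) = √(√35642890/1990 - 1/1257) = √(-1/1257 + √35642890/1990)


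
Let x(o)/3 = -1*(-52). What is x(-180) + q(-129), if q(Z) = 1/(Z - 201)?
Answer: 51479/330 ≈ 156.00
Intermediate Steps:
x(o) = 156 (x(o) = 3*(-1*(-52)) = 3*52 = 156)
q(Z) = 1/(-201 + Z)
x(-180) + q(-129) = 156 + 1/(-201 - 129) = 156 + 1/(-330) = 156 - 1/330 = 51479/330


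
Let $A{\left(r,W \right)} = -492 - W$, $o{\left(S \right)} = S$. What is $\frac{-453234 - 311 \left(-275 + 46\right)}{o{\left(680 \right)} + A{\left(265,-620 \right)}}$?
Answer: $- \frac{382015}{808} \approx -472.79$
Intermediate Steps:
$\frac{-453234 - 311 \left(-275 + 46\right)}{o{\left(680 \right)} + A{\left(265,-620 \right)}} = \frac{-453234 - 311 \left(-275 + 46\right)}{680 - -128} = \frac{-453234 - -71219}{680 + \left(-492 + 620\right)} = \frac{-453234 + 71219}{680 + 128} = - \frac{382015}{808}$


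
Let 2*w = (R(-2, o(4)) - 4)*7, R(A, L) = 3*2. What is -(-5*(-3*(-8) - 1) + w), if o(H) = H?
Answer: 108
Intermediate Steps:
R(A, L) = 6
w = 7 (w = ((6 - 4)*7)/2 = (2*7)/2 = (½)*14 = 7)
-(-5*(-3*(-8) - 1) + w) = -(-5*(-3*(-8) - 1) + 7) = -(-5*(24 - 1) + 7) = -(-5*23 + 7) = -(-115 + 7) = -1*(-108) = 108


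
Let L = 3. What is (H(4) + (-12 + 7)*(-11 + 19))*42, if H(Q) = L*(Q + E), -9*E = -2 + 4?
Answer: -1204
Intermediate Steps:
E = -2/9 (E = -(-2 + 4)/9 = -⅑*2 = -2/9 ≈ -0.22222)
H(Q) = -⅔ + 3*Q (H(Q) = 3*(Q - 2/9) = 3*(-2/9 + Q) = -⅔ + 3*Q)
(H(4) + (-12 + 7)*(-11 + 19))*42 = ((-⅔ + 3*4) + (-12 + 7)*(-11 + 19))*42 = ((-⅔ + 12) - 5*8)*42 = (34/3 - 40)*42 = -86/3*42 = -1204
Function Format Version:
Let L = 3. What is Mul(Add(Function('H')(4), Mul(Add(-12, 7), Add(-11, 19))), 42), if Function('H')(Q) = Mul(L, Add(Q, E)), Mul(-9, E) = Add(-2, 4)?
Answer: -1204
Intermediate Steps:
E = Rational(-2, 9) (E = Mul(Rational(-1, 9), Add(-2, 4)) = Mul(Rational(-1, 9), 2) = Rational(-2, 9) ≈ -0.22222)
Function('H')(Q) = Add(Rational(-2, 3), Mul(3, Q)) (Function('H')(Q) = Mul(3, Add(Q, Rational(-2, 9))) = Mul(3, Add(Rational(-2, 9), Q)) = Add(Rational(-2, 3), Mul(3, Q)))
Mul(Add(Function('H')(4), Mul(Add(-12, 7), Add(-11, 19))), 42) = Mul(Add(Add(Rational(-2, 3), Mul(3, 4)), Mul(Add(-12, 7), Add(-11, 19))), 42) = Mul(Add(Add(Rational(-2, 3), 12), Mul(-5, 8)), 42) = Mul(Add(Rational(34, 3), -40), 42) = Mul(Rational(-86, 3), 42) = -1204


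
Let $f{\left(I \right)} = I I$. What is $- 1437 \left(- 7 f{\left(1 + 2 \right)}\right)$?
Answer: $90531$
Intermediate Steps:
$f{\left(I \right)} = I^{2}$
$- 1437 \left(- 7 f{\left(1 + 2 \right)}\right) = - 1437 \left(- 7 \left(1 + 2\right)^{2}\right) = - 1437 \left(- 7 \cdot 3^{2}\right) = - 1437 \left(\left(-7\right) 9\right) = \left(-1437\right) \left(-63\right) = 90531$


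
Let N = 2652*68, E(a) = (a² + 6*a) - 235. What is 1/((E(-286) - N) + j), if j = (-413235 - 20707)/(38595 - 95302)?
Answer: -56707/5698109195 ≈ -9.9519e-6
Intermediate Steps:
E(a) = -235 + a² + 6*a
N = 180336
j = 433942/56707 (j = -433942/(-56707) = -433942*(-1/56707) = 433942/56707 ≈ 7.6524)
1/((E(-286) - N) + j) = 1/(((-235 + (-286)² + 6*(-286)) - 1*180336) + 433942/56707) = 1/(((-235 + 81796 - 1716) - 180336) + 433942/56707) = 1/((79845 - 180336) + 433942/56707) = 1/(-100491 + 433942/56707) = 1/(-5698109195/56707) = -56707/5698109195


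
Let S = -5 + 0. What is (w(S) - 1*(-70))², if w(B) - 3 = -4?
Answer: 4761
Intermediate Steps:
S = -5
w(B) = -1 (w(B) = 3 - 4 = -1)
(w(S) - 1*(-70))² = (-1 - 1*(-70))² = (-1 + 70)² = 69² = 4761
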